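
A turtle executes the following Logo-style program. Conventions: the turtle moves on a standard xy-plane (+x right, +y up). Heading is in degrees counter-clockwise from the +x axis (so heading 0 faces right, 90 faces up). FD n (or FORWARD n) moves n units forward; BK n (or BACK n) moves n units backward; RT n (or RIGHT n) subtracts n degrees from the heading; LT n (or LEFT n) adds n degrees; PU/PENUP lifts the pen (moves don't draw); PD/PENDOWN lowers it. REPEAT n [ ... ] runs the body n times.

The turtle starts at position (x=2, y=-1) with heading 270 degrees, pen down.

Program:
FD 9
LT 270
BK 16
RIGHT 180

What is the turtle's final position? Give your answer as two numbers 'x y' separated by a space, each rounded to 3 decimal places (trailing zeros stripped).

Answer: 18 -10

Derivation:
Executing turtle program step by step:
Start: pos=(2,-1), heading=270, pen down
FD 9: (2,-1) -> (2,-10) [heading=270, draw]
LT 270: heading 270 -> 180
BK 16: (2,-10) -> (18,-10) [heading=180, draw]
RT 180: heading 180 -> 0
Final: pos=(18,-10), heading=0, 2 segment(s) drawn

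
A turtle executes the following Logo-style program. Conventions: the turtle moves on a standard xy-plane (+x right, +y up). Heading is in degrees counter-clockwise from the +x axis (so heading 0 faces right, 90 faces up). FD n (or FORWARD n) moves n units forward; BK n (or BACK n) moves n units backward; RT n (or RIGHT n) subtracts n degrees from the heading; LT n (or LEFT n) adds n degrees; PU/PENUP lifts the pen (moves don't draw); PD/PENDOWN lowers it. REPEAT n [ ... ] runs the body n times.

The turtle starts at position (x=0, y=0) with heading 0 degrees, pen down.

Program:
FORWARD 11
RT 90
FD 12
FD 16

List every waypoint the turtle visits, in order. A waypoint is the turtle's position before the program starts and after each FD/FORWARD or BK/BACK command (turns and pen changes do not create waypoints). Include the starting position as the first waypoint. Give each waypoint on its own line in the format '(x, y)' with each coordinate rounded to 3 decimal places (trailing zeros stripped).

Answer: (0, 0)
(11, 0)
(11, -12)
(11, -28)

Derivation:
Executing turtle program step by step:
Start: pos=(0,0), heading=0, pen down
FD 11: (0,0) -> (11,0) [heading=0, draw]
RT 90: heading 0 -> 270
FD 12: (11,0) -> (11,-12) [heading=270, draw]
FD 16: (11,-12) -> (11,-28) [heading=270, draw]
Final: pos=(11,-28), heading=270, 3 segment(s) drawn
Waypoints (4 total):
(0, 0)
(11, 0)
(11, -12)
(11, -28)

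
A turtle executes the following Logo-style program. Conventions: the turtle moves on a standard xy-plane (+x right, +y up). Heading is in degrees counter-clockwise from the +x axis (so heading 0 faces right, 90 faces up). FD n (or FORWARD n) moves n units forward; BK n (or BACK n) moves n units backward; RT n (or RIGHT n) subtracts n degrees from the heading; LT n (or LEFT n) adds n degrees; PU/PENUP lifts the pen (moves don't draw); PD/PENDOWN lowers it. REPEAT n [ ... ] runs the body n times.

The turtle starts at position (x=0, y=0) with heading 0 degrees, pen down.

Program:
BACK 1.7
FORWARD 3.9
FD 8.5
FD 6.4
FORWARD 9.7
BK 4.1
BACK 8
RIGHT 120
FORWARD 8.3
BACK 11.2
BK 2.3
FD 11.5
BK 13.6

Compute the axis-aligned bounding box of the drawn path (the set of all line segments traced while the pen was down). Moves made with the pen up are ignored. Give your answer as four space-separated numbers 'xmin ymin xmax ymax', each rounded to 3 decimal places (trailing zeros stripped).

Executing turtle program step by step:
Start: pos=(0,0), heading=0, pen down
BK 1.7: (0,0) -> (-1.7,0) [heading=0, draw]
FD 3.9: (-1.7,0) -> (2.2,0) [heading=0, draw]
FD 8.5: (2.2,0) -> (10.7,0) [heading=0, draw]
FD 6.4: (10.7,0) -> (17.1,0) [heading=0, draw]
FD 9.7: (17.1,0) -> (26.8,0) [heading=0, draw]
BK 4.1: (26.8,0) -> (22.7,0) [heading=0, draw]
BK 8: (22.7,0) -> (14.7,0) [heading=0, draw]
RT 120: heading 0 -> 240
FD 8.3: (14.7,0) -> (10.55,-7.188) [heading=240, draw]
BK 11.2: (10.55,-7.188) -> (16.15,2.511) [heading=240, draw]
BK 2.3: (16.15,2.511) -> (17.3,4.503) [heading=240, draw]
FD 11.5: (17.3,4.503) -> (11.55,-5.456) [heading=240, draw]
BK 13.6: (11.55,-5.456) -> (18.35,6.322) [heading=240, draw]
Final: pos=(18.35,6.322), heading=240, 12 segment(s) drawn

Segment endpoints: x in {-1.7, 0, 2.2, 10.55, 10.7, 11.55, 14.7, 16.15, 17.1, 17.3, 18.35, 22.7, 26.8}, y in {-7.188, -5.456, 0, 2.511, 4.503, 6.322}
xmin=-1.7, ymin=-7.188, xmax=26.8, ymax=6.322

Answer: -1.7 -7.188 26.8 6.322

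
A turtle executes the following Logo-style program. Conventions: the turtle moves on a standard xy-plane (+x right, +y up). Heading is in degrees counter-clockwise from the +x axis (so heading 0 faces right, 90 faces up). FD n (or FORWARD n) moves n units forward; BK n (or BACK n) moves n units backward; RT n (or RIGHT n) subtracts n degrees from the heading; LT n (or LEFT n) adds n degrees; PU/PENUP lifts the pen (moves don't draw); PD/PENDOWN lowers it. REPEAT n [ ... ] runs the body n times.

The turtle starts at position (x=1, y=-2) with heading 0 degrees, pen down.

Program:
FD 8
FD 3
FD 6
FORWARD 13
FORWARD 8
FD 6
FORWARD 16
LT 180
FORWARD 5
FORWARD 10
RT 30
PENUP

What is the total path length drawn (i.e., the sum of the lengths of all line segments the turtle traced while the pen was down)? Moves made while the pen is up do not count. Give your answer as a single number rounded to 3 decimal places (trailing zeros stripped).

Executing turtle program step by step:
Start: pos=(1,-2), heading=0, pen down
FD 8: (1,-2) -> (9,-2) [heading=0, draw]
FD 3: (9,-2) -> (12,-2) [heading=0, draw]
FD 6: (12,-2) -> (18,-2) [heading=0, draw]
FD 13: (18,-2) -> (31,-2) [heading=0, draw]
FD 8: (31,-2) -> (39,-2) [heading=0, draw]
FD 6: (39,-2) -> (45,-2) [heading=0, draw]
FD 16: (45,-2) -> (61,-2) [heading=0, draw]
LT 180: heading 0 -> 180
FD 5: (61,-2) -> (56,-2) [heading=180, draw]
FD 10: (56,-2) -> (46,-2) [heading=180, draw]
RT 30: heading 180 -> 150
PU: pen up
Final: pos=(46,-2), heading=150, 9 segment(s) drawn

Segment lengths:
  seg 1: (1,-2) -> (9,-2), length = 8
  seg 2: (9,-2) -> (12,-2), length = 3
  seg 3: (12,-2) -> (18,-2), length = 6
  seg 4: (18,-2) -> (31,-2), length = 13
  seg 5: (31,-2) -> (39,-2), length = 8
  seg 6: (39,-2) -> (45,-2), length = 6
  seg 7: (45,-2) -> (61,-2), length = 16
  seg 8: (61,-2) -> (56,-2), length = 5
  seg 9: (56,-2) -> (46,-2), length = 10
Total = 75

Answer: 75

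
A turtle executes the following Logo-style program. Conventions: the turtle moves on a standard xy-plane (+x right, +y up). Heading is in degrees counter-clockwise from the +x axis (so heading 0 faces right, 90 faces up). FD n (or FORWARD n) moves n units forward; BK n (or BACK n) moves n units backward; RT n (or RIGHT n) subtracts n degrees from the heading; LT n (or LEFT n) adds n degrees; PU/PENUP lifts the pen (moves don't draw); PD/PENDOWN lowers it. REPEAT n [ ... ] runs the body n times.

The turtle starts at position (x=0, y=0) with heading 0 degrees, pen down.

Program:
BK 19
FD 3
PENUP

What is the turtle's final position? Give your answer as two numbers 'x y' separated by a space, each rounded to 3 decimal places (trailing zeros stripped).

Executing turtle program step by step:
Start: pos=(0,0), heading=0, pen down
BK 19: (0,0) -> (-19,0) [heading=0, draw]
FD 3: (-19,0) -> (-16,0) [heading=0, draw]
PU: pen up
Final: pos=(-16,0), heading=0, 2 segment(s) drawn

Answer: -16 0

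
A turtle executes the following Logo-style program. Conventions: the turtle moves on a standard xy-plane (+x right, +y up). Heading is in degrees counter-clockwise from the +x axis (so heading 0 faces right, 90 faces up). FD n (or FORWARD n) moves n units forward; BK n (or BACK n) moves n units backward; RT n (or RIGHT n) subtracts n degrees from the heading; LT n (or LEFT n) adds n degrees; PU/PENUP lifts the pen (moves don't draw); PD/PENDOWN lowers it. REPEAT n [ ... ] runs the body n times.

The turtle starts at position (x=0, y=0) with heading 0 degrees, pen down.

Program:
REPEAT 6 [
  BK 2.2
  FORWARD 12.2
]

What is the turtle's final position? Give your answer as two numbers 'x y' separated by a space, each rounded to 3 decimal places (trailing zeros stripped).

Executing turtle program step by step:
Start: pos=(0,0), heading=0, pen down
REPEAT 6 [
  -- iteration 1/6 --
  BK 2.2: (0,0) -> (-2.2,0) [heading=0, draw]
  FD 12.2: (-2.2,0) -> (10,0) [heading=0, draw]
  -- iteration 2/6 --
  BK 2.2: (10,0) -> (7.8,0) [heading=0, draw]
  FD 12.2: (7.8,0) -> (20,0) [heading=0, draw]
  -- iteration 3/6 --
  BK 2.2: (20,0) -> (17.8,0) [heading=0, draw]
  FD 12.2: (17.8,0) -> (30,0) [heading=0, draw]
  -- iteration 4/6 --
  BK 2.2: (30,0) -> (27.8,0) [heading=0, draw]
  FD 12.2: (27.8,0) -> (40,0) [heading=0, draw]
  -- iteration 5/6 --
  BK 2.2: (40,0) -> (37.8,0) [heading=0, draw]
  FD 12.2: (37.8,0) -> (50,0) [heading=0, draw]
  -- iteration 6/6 --
  BK 2.2: (50,0) -> (47.8,0) [heading=0, draw]
  FD 12.2: (47.8,0) -> (60,0) [heading=0, draw]
]
Final: pos=(60,0), heading=0, 12 segment(s) drawn

Answer: 60 0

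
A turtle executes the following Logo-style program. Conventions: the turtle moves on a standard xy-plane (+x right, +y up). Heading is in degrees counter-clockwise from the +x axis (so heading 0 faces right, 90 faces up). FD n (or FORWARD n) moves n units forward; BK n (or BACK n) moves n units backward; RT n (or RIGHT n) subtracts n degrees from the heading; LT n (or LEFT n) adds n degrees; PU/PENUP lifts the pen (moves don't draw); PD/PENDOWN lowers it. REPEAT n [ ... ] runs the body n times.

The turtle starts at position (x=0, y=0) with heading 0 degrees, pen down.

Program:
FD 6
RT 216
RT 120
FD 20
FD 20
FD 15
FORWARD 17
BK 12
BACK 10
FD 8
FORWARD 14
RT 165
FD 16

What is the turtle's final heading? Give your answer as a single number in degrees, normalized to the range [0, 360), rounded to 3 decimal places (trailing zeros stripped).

Executing turtle program step by step:
Start: pos=(0,0), heading=0, pen down
FD 6: (0,0) -> (6,0) [heading=0, draw]
RT 216: heading 0 -> 144
RT 120: heading 144 -> 24
FD 20: (6,0) -> (24.271,8.135) [heading=24, draw]
FD 20: (24.271,8.135) -> (42.542,16.269) [heading=24, draw]
FD 15: (42.542,16.269) -> (56.245,22.371) [heading=24, draw]
FD 17: (56.245,22.371) -> (71.775,29.285) [heading=24, draw]
BK 12: (71.775,29.285) -> (60.813,24.404) [heading=24, draw]
BK 10: (60.813,24.404) -> (51.677,20.337) [heading=24, draw]
FD 8: (51.677,20.337) -> (58.986,23.591) [heading=24, draw]
FD 14: (58.986,23.591) -> (71.775,29.285) [heading=24, draw]
RT 165: heading 24 -> 219
FD 16: (71.775,29.285) -> (59.341,19.216) [heading=219, draw]
Final: pos=(59.341,19.216), heading=219, 10 segment(s) drawn

Answer: 219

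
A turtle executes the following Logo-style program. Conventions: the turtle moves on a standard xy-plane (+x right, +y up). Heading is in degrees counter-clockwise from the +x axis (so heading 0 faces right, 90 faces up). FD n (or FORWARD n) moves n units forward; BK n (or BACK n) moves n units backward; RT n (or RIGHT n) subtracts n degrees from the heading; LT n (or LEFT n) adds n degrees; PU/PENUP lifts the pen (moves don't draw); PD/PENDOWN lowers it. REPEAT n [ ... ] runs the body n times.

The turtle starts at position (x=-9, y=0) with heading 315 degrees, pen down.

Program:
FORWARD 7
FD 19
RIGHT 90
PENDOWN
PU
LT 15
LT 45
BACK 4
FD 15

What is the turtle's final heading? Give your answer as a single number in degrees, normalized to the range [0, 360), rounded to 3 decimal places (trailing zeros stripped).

Answer: 285

Derivation:
Executing turtle program step by step:
Start: pos=(-9,0), heading=315, pen down
FD 7: (-9,0) -> (-4.05,-4.95) [heading=315, draw]
FD 19: (-4.05,-4.95) -> (9.385,-18.385) [heading=315, draw]
RT 90: heading 315 -> 225
PD: pen down
PU: pen up
LT 15: heading 225 -> 240
LT 45: heading 240 -> 285
BK 4: (9.385,-18.385) -> (8.35,-14.521) [heading=285, move]
FD 15: (8.35,-14.521) -> (12.232,-29.01) [heading=285, move]
Final: pos=(12.232,-29.01), heading=285, 2 segment(s) drawn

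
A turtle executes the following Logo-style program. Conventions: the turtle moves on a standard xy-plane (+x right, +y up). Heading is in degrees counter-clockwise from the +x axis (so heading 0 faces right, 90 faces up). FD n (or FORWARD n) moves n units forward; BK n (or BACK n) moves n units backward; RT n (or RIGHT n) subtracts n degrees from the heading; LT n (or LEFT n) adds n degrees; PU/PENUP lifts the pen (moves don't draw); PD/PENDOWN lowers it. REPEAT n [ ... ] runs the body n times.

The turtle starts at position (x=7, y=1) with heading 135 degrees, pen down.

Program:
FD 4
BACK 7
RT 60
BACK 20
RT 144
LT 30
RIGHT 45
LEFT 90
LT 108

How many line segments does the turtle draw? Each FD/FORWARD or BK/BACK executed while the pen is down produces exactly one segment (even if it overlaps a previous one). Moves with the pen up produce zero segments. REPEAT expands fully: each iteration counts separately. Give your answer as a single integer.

Executing turtle program step by step:
Start: pos=(7,1), heading=135, pen down
FD 4: (7,1) -> (4.172,3.828) [heading=135, draw]
BK 7: (4.172,3.828) -> (9.121,-1.121) [heading=135, draw]
RT 60: heading 135 -> 75
BK 20: (9.121,-1.121) -> (3.945,-20.44) [heading=75, draw]
RT 144: heading 75 -> 291
LT 30: heading 291 -> 321
RT 45: heading 321 -> 276
LT 90: heading 276 -> 6
LT 108: heading 6 -> 114
Final: pos=(3.945,-20.44), heading=114, 3 segment(s) drawn
Segments drawn: 3

Answer: 3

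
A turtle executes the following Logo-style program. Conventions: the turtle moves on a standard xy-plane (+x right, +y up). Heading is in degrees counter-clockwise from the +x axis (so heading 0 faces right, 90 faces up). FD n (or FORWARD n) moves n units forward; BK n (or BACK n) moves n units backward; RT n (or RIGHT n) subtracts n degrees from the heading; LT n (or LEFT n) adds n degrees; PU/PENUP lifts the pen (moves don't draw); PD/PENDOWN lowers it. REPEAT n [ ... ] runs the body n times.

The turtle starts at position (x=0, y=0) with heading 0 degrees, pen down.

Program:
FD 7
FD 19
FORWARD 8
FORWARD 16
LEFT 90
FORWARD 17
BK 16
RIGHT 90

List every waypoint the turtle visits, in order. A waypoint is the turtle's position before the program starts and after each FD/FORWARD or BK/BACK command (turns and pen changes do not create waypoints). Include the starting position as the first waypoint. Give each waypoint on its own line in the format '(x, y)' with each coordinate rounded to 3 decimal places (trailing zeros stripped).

Executing turtle program step by step:
Start: pos=(0,0), heading=0, pen down
FD 7: (0,0) -> (7,0) [heading=0, draw]
FD 19: (7,0) -> (26,0) [heading=0, draw]
FD 8: (26,0) -> (34,0) [heading=0, draw]
FD 16: (34,0) -> (50,0) [heading=0, draw]
LT 90: heading 0 -> 90
FD 17: (50,0) -> (50,17) [heading=90, draw]
BK 16: (50,17) -> (50,1) [heading=90, draw]
RT 90: heading 90 -> 0
Final: pos=(50,1), heading=0, 6 segment(s) drawn
Waypoints (7 total):
(0, 0)
(7, 0)
(26, 0)
(34, 0)
(50, 0)
(50, 17)
(50, 1)

Answer: (0, 0)
(7, 0)
(26, 0)
(34, 0)
(50, 0)
(50, 17)
(50, 1)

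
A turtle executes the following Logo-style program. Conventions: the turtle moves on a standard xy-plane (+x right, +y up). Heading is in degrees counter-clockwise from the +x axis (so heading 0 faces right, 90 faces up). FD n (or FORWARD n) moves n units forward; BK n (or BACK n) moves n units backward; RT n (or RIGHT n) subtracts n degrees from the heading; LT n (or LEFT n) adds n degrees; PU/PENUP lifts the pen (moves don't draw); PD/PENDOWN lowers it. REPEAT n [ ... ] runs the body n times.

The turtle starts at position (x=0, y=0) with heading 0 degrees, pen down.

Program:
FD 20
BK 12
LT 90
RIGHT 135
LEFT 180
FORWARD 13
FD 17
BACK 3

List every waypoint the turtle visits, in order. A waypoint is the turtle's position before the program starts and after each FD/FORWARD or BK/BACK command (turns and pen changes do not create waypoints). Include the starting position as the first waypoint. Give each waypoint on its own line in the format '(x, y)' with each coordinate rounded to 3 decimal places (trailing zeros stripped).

Executing turtle program step by step:
Start: pos=(0,0), heading=0, pen down
FD 20: (0,0) -> (20,0) [heading=0, draw]
BK 12: (20,0) -> (8,0) [heading=0, draw]
LT 90: heading 0 -> 90
RT 135: heading 90 -> 315
LT 180: heading 315 -> 135
FD 13: (8,0) -> (-1.192,9.192) [heading=135, draw]
FD 17: (-1.192,9.192) -> (-13.213,21.213) [heading=135, draw]
BK 3: (-13.213,21.213) -> (-11.092,19.092) [heading=135, draw]
Final: pos=(-11.092,19.092), heading=135, 5 segment(s) drawn
Waypoints (6 total):
(0, 0)
(20, 0)
(8, 0)
(-1.192, 9.192)
(-13.213, 21.213)
(-11.092, 19.092)

Answer: (0, 0)
(20, 0)
(8, 0)
(-1.192, 9.192)
(-13.213, 21.213)
(-11.092, 19.092)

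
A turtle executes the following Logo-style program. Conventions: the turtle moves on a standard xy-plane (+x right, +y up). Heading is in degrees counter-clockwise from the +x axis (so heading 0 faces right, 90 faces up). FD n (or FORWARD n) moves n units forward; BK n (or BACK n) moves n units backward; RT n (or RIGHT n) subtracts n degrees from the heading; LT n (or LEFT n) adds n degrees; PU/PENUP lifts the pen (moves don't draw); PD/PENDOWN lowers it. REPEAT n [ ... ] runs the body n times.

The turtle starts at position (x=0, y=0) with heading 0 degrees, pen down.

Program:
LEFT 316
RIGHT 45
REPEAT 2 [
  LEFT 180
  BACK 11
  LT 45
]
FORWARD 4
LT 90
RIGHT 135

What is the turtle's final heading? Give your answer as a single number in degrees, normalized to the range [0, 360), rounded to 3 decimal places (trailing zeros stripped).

Answer: 316

Derivation:
Executing turtle program step by step:
Start: pos=(0,0), heading=0, pen down
LT 316: heading 0 -> 316
RT 45: heading 316 -> 271
REPEAT 2 [
  -- iteration 1/2 --
  LT 180: heading 271 -> 91
  BK 11: (0,0) -> (0.192,-10.998) [heading=91, draw]
  LT 45: heading 91 -> 136
  -- iteration 2/2 --
  LT 180: heading 136 -> 316
  BK 11: (0.192,-10.998) -> (-7.721,-3.357) [heading=316, draw]
  LT 45: heading 316 -> 1
]
FD 4: (-7.721,-3.357) -> (-3.721,-3.287) [heading=1, draw]
LT 90: heading 1 -> 91
RT 135: heading 91 -> 316
Final: pos=(-3.721,-3.287), heading=316, 3 segment(s) drawn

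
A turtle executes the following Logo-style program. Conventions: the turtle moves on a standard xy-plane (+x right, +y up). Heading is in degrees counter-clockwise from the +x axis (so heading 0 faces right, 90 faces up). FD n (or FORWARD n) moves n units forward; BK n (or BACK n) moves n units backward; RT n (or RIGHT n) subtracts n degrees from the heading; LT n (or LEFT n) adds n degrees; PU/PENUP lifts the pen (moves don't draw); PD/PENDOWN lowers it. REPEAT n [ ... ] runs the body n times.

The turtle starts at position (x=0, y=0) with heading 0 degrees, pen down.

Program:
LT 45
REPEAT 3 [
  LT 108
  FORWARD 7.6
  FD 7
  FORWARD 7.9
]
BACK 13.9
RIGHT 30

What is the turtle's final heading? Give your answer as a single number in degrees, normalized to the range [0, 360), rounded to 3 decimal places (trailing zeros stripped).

Answer: 339

Derivation:
Executing turtle program step by step:
Start: pos=(0,0), heading=0, pen down
LT 45: heading 0 -> 45
REPEAT 3 [
  -- iteration 1/3 --
  LT 108: heading 45 -> 153
  FD 7.6: (0,0) -> (-6.772,3.45) [heading=153, draw]
  FD 7: (-6.772,3.45) -> (-13.009,6.628) [heading=153, draw]
  FD 7.9: (-13.009,6.628) -> (-20.048,10.215) [heading=153, draw]
  -- iteration 2/3 --
  LT 108: heading 153 -> 261
  FD 7.6: (-20.048,10.215) -> (-21.237,2.708) [heading=261, draw]
  FD 7: (-21.237,2.708) -> (-22.332,-4.205) [heading=261, draw]
  FD 7.9: (-22.332,-4.205) -> (-23.567,-12.008) [heading=261, draw]
  -- iteration 3/3 --
  LT 108: heading 261 -> 9
  FD 7.6: (-23.567,-12.008) -> (-16.061,-10.819) [heading=9, draw]
  FD 7: (-16.061,-10.819) -> (-9.147,-9.724) [heading=9, draw]
  FD 7.9: (-9.147,-9.724) -> (-1.344,-8.488) [heading=9, draw]
]
BK 13.9: (-1.344,-8.488) -> (-15.073,-10.663) [heading=9, draw]
RT 30: heading 9 -> 339
Final: pos=(-15.073,-10.663), heading=339, 10 segment(s) drawn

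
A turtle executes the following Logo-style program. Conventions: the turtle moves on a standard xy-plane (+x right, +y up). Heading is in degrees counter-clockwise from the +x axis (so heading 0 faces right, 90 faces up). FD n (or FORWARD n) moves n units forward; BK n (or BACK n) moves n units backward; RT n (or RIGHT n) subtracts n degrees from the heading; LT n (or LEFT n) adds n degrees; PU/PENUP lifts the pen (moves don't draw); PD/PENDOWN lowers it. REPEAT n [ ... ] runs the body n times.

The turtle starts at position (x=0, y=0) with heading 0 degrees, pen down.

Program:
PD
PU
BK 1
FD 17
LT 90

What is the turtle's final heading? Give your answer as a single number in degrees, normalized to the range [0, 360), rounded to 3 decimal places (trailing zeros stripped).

Answer: 90

Derivation:
Executing turtle program step by step:
Start: pos=(0,0), heading=0, pen down
PD: pen down
PU: pen up
BK 1: (0,0) -> (-1,0) [heading=0, move]
FD 17: (-1,0) -> (16,0) [heading=0, move]
LT 90: heading 0 -> 90
Final: pos=(16,0), heading=90, 0 segment(s) drawn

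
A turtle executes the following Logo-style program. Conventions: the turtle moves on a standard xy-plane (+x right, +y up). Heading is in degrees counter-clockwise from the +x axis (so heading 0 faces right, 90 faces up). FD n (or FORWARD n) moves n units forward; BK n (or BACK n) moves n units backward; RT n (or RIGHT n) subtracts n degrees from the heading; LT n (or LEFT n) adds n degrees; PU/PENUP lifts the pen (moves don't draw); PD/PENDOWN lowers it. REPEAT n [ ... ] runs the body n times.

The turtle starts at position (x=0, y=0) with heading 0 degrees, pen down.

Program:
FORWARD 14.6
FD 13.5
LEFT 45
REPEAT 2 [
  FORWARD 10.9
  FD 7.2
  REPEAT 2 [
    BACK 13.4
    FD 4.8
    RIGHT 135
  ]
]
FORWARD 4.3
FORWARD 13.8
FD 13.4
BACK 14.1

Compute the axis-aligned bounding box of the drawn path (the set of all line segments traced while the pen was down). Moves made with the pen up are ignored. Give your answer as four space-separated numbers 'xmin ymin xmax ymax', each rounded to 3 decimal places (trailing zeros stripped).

Answer: -2.774 -0.239 40.899 28.116

Derivation:
Executing turtle program step by step:
Start: pos=(0,0), heading=0, pen down
FD 14.6: (0,0) -> (14.6,0) [heading=0, draw]
FD 13.5: (14.6,0) -> (28.1,0) [heading=0, draw]
LT 45: heading 0 -> 45
REPEAT 2 [
  -- iteration 1/2 --
  FD 10.9: (28.1,0) -> (35.807,7.707) [heading=45, draw]
  FD 7.2: (35.807,7.707) -> (40.899,12.799) [heading=45, draw]
  REPEAT 2 [
    -- iteration 1/2 --
    BK 13.4: (40.899,12.799) -> (31.423,3.323) [heading=45, draw]
    FD 4.8: (31.423,3.323) -> (34.818,6.718) [heading=45, draw]
    RT 135: heading 45 -> 270
    -- iteration 2/2 --
    BK 13.4: (34.818,6.718) -> (34.818,20.118) [heading=270, draw]
    FD 4.8: (34.818,20.118) -> (34.818,15.318) [heading=270, draw]
    RT 135: heading 270 -> 135
  ]
  -- iteration 2/2 --
  FD 10.9: (34.818,15.318) -> (27.11,23.025) [heading=135, draw]
  FD 7.2: (27.11,23.025) -> (22.019,28.116) [heading=135, draw]
  REPEAT 2 [
    -- iteration 1/2 --
    BK 13.4: (22.019,28.116) -> (31.494,18.641) [heading=135, draw]
    FD 4.8: (31.494,18.641) -> (28.1,22.035) [heading=135, draw]
    RT 135: heading 135 -> 0
    -- iteration 2/2 --
    BK 13.4: (28.1,22.035) -> (14.7,22.035) [heading=0, draw]
    FD 4.8: (14.7,22.035) -> (19.5,22.035) [heading=0, draw]
    RT 135: heading 0 -> 225
  ]
]
FD 4.3: (19.5,22.035) -> (16.459,18.994) [heading=225, draw]
FD 13.8: (16.459,18.994) -> (6.701,9.236) [heading=225, draw]
FD 13.4: (6.701,9.236) -> (-2.774,-0.239) [heading=225, draw]
BK 14.1: (-2.774,-0.239) -> (7.196,9.731) [heading=225, draw]
Final: pos=(7.196,9.731), heading=225, 18 segment(s) drawn

Segment endpoints: x in {-2.774, 0, 6.701, 7.196, 14.6, 14.7, 16.459, 19.5, 22.019, 27.11, 28.1, 28.1, 31.423, 31.494, 34.818, 35.807, 40.899}, y in {-0.239, 0, 3.323, 6.718, 7.707, 9.236, 9.731, 12.799, 15.318, 18.641, 18.994, 20.118, 22.035, 22.035, 23.025, 28.116}
xmin=-2.774, ymin=-0.239, xmax=40.899, ymax=28.116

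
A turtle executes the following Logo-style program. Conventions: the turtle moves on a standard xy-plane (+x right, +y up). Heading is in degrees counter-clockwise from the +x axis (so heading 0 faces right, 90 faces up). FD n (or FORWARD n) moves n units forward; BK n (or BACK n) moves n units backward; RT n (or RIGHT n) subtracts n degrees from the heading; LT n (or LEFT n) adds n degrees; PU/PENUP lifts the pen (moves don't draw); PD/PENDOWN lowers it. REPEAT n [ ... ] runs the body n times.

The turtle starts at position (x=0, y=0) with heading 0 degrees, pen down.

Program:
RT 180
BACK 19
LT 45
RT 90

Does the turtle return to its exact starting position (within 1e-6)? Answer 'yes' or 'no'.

Executing turtle program step by step:
Start: pos=(0,0), heading=0, pen down
RT 180: heading 0 -> 180
BK 19: (0,0) -> (19,0) [heading=180, draw]
LT 45: heading 180 -> 225
RT 90: heading 225 -> 135
Final: pos=(19,0), heading=135, 1 segment(s) drawn

Start position: (0, 0)
Final position: (19, 0)
Distance = 19; >= 1e-6 -> NOT closed

Answer: no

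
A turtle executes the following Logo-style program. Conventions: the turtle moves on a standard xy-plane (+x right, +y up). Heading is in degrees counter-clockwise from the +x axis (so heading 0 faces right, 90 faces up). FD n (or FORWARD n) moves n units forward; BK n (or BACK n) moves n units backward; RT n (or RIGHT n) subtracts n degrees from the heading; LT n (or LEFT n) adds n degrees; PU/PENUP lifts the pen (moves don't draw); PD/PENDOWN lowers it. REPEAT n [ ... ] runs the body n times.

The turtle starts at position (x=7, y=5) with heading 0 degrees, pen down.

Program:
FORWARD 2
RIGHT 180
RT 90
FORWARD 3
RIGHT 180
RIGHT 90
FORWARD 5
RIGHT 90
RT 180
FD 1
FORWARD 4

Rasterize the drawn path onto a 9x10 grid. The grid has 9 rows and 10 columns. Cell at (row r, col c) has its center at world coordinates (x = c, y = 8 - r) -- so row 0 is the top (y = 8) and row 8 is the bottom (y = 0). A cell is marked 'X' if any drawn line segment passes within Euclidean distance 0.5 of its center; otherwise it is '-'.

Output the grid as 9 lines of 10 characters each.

Answer: ----XXXXXX
----X----X
----X----X
----X--XXX
----X-----
----X-----
----------
----------
----------

Derivation:
Segment 0: (7,5) -> (9,5)
Segment 1: (9,5) -> (9,8)
Segment 2: (9,8) -> (4,8)
Segment 3: (4,8) -> (4,7)
Segment 4: (4,7) -> (4,3)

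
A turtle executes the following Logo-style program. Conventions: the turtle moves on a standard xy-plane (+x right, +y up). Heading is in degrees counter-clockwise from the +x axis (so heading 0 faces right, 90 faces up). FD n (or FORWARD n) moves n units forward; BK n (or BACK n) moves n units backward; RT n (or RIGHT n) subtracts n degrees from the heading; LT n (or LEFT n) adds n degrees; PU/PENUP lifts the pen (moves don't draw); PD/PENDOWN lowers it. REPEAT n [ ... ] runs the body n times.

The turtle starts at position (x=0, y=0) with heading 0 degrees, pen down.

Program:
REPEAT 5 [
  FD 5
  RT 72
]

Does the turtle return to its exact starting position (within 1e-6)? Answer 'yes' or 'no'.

Answer: yes

Derivation:
Executing turtle program step by step:
Start: pos=(0,0), heading=0, pen down
REPEAT 5 [
  -- iteration 1/5 --
  FD 5: (0,0) -> (5,0) [heading=0, draw]
  RT 72: heading 0 -> 288
  -- iteration 2/5 --
  FD 5: (5,0) -> (6.545,-4.755) [heading=288, draw]
  RT 72: heading 288 -> 216
  -- iteration 3/5 --
  FD 5: (6.545,-4.755) -> (2.5,-7.694) [heading=216, draw]
  RT 72: heading 216 -> 144
  -- iteration 4/5 --
  FD 5: (2.5,-7.694) -> (-1.545,-4.755) [heading=144, draw]
  RT 72: heading 144 -> 72
  -- iteration 5/5 --
  FD 5: (-1.545,-4.755) -> (0,0) [heading=72, draw]
  RT 72: heading 72 -> 0
]
Final: pos=(0,0), heading=0, 5 segment(s) drawn

Start position: (0, 0)
Final position: (0, 0)
Distance = 0; < 1e-6 -> CLOSED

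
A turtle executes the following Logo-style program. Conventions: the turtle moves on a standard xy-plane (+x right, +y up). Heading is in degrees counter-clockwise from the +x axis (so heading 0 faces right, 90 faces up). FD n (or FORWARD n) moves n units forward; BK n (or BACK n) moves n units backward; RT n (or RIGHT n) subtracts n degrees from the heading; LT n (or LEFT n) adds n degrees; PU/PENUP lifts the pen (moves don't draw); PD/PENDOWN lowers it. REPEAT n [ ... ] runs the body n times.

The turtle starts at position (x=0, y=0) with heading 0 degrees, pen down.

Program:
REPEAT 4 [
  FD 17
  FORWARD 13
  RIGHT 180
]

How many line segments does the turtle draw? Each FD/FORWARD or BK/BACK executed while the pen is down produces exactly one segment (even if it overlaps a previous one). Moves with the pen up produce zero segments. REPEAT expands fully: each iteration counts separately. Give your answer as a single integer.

Executing turtle program step by step:
Start: pos=(0,0), heading=0, pen down
REPEAT 4 [
  -- iteration 1/4 --
  FD 17: (0,0) -> (17,0) [heading=0, draw]
  FD 13: (17,0) -> (30,0) [heading=0, draw]
  RT 180: heading 0 -> 180
  -- iteration 2/4 --
  FD 17: (30,0) -> (13,0) [heading=180, draw]
  FD 13: (13,0) -> (0,0) [heading=180, draw]
  RT 180: heading 180 -> 0
  -- iteration 3/4 --
  FD 17: (0,0) -> (17,0) [heading=0, draw]
  FD 13: (17,0) -> (30,0) [heading=0, draw]
  RT 180: heading 0 -> 180
  -- iteration 4/4 --
  FD 17: (30,0) -> (13,0) [heading=180, draw]
  FD 13: (13,0) -> (0,0) [heading=180, draw]
  RT 180: heading 180 -> 0
]
Final: pos=(0,0), heading=0, 8 segment(s) drawn
Segments drawn: 8

Answer: 8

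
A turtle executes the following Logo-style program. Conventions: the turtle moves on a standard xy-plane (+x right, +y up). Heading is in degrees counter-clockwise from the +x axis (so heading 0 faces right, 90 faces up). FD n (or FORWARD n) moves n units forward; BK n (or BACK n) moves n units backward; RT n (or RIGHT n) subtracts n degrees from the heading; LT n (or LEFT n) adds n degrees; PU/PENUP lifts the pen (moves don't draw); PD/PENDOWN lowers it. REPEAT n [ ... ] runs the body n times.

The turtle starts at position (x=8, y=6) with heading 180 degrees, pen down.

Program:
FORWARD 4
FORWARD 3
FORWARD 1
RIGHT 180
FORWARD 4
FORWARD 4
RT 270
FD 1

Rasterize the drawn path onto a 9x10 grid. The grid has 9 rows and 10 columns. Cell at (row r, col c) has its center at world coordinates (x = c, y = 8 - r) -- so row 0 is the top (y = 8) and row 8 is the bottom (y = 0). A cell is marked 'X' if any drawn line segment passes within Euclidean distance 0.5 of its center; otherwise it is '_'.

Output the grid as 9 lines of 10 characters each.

Answer: __________
________X_
XXXXXXXXX_
__________
__________
__________
__________
__________
__________

Derivation:
Segment 0: (8,6) -> (4,6)
Segment 1: (4,6) -> (1,6)
Segment 2: (1,6) -> (0,6)
Segment 3: (0,6) -> (4,6)
Segment 4: (4,6) -> (8,6)
Segment 5: (8,6) -> (8,7)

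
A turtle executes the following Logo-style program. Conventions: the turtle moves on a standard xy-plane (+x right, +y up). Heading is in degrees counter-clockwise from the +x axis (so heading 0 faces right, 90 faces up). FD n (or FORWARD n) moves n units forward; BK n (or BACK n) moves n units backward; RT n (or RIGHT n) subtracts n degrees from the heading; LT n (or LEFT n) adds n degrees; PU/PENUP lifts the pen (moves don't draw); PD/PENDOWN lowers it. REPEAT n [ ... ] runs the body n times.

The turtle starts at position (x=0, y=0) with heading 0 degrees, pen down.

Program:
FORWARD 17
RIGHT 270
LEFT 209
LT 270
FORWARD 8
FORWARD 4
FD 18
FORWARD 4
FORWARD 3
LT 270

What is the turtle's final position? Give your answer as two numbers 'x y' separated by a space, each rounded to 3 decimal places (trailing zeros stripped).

Executing turtle program step by step:
Start: pos=(0,0), heading=0, pen down
FD 17: (0,0) -> (17,0) [heading=0, draw]
RT 270: heading 0 -> 90
LT 209: heading 90 -> 299
LT 270: heading 299 -> 209
FD 8: (17,0) -> (10.003,-3.878) [heading=209, draw]
FD 4: (10.003,-3.878) -> (6.505,-5.818) [heading=209, draw]
FD 18: (6.505,-5.818) -> (-9.239,-14.544) [heading=209, draw]
FD 4: (-9.239,-14.544) -> (-12.737,-16.484) [heading=209, draw]
FD 3: (-12.737,-16.484) -> (-15.361,-17.938) [heading=209, draw]
LT 270: heading 209 -> 119
Final: pos=(-15.361,-17.938), heading=119, 6 segment(s) drawn

Answer: -15.361 -17.938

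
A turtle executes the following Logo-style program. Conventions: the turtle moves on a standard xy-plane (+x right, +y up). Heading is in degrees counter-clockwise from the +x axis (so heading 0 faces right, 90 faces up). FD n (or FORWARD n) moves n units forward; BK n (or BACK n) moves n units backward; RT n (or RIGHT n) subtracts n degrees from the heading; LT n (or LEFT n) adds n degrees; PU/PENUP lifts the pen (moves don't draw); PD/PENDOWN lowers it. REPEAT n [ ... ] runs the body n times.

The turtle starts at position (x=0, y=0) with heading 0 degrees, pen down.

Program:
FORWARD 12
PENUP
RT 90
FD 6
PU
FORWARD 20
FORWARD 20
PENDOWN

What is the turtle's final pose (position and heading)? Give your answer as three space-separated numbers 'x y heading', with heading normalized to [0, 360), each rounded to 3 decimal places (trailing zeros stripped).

Answer: 12 -46 270

Derivation:
Executing turtle program step by step:
Start: pos=(0,0), heading=0, pen down
FD 12: (0,0) -> (12,0) [heading=0, draw]
PU: pen up
RT 90: heading 0 -> 270
FD 6: (12,0) -> (12,-6) [heading=270, move]
PU: pen up
FD 20: (12,-6) -> (12,-26) [heading=270, move]
FD 20: (12,-26) -> (12,-46) [heading=270, move]
PD: pen down
Final: pos=(12,-46), heading=270, 1 segment(s) drawn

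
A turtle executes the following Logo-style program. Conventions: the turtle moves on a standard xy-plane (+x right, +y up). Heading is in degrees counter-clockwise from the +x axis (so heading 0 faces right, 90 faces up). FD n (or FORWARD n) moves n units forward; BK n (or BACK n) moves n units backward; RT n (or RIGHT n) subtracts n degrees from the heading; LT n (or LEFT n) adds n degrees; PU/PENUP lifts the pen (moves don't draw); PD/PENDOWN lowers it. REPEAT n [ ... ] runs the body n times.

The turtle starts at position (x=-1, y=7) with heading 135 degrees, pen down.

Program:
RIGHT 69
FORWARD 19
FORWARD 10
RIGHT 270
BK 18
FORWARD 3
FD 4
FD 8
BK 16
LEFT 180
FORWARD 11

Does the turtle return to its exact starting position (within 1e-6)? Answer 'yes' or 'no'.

Executing turtle program step by step:
Start: pos=(-1,7), heading=135, pen down
RT 69: heading 135 -> 66
FD 19: (-1,7) -> (6.728,24.357) [heading=66, draw]
FD 10: (6.728,24.357) -> (10.795,33.493) [heading=66, draw]
RT 270: heading 66 -> 156
BK 18: (10.795,33.493) -> (27.239,26.172) [heading=156, draw]
FD 3: (27.239,26.172) -> (24.499,27.392) [heading=156, draw]
FD 4: (24.499,27.392) -> (20.844,29.019) [heading=156, draw]
FD 8: (20.844,29.019) -> (13.536,32.273) [heading=156, draw]
BK 16: (13.536,32.273) -> (28.153,25.765) [heading=156, draw]
LT 180: heading 156 -> 336
FD 11: (28.153,25.765) -> (38.202,21.291) [heading=336, draw]
Final: pos=(38.202,21.291), heading=336, 8 segment(s) drawn

Start position: (-1, 7)
Final position: (38.202, 21.291)
Distance = 41.725; >= 1e-6 -> NOT closed

Answer: no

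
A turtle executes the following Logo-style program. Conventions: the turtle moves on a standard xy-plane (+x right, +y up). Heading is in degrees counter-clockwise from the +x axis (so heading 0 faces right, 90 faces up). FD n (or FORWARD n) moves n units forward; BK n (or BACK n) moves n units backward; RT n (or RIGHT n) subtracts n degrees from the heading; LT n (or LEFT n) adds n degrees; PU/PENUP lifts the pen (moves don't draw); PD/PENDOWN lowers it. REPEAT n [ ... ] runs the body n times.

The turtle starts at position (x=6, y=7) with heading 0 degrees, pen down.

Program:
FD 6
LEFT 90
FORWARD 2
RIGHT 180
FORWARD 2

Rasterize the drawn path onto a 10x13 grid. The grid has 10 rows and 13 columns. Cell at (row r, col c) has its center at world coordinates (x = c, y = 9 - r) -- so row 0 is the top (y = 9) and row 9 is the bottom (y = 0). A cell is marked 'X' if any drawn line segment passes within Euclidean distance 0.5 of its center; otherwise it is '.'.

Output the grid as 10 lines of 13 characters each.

Answer: ............X
............X
......XXXXXXX
.............
.............
.............
.............
.............
.............
.............

Derivation:
Segment 0: (6,7) -> (12,7)
Segment 1: (12,7) -> (12,9)
Segment 2: (12,9) -> (12,7)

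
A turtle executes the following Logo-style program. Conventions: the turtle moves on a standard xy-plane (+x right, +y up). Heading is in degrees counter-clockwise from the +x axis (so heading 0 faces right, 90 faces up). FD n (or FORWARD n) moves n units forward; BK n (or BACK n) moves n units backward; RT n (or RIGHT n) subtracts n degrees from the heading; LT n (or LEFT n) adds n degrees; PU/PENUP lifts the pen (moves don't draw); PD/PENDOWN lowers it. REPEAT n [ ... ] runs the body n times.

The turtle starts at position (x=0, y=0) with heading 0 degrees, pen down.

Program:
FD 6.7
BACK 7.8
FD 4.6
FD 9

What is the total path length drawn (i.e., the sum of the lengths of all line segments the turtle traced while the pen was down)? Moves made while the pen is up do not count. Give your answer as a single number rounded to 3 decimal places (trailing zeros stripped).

Executing turtle program step by step:
Start: pos=(0,0), heading=0, pen down
FD 6.7: (0,0) -> (6.7,0) [heading=0, draw]
BK 7.8: (6.7,0) -> (-1.1,0) [heading=0, draw]
FD 4.6: (-1.1,0) -> (3.5,0) [heading=0, draw]
FD 9: (3.5,0) -> (12.5,0) [heading=0, draw]
Final: pos=(12.5,0), heading=0, 4 segment(s) drawn

Segment lengths:
  seg 1: (0,0) -> (6.7,0), length = 6.7
  seg 2: (6.7,0) -> (-1.1,0), length = 7.8
  seg 3: (-1.1,0) -> (3.5,0), length = 4.6
  seg 4: (3.5,0) -> (12.5,0), length = 9
Total = 28.1

Answer: 28.1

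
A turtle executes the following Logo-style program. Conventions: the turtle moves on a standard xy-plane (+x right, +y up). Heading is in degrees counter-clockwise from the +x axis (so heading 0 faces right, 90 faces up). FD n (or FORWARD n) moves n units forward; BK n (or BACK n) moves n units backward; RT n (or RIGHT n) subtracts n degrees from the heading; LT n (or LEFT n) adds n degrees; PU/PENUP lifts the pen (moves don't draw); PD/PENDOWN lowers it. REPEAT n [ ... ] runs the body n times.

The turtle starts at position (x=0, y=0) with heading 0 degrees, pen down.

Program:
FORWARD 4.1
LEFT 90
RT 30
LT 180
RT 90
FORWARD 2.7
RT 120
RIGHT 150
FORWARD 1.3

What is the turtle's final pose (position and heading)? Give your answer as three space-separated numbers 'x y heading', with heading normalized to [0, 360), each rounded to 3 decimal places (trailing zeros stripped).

Executing turtle program step by step:
Start: pos=(0,0), heading=0, pen down
FD 4.1: (0,0) -> (4.1,0) [heading=0, draw]
LT 90: heading 0 -> 90
RT 30: heading 90 -> 60
LT 180: heading 60 -> 240
RT 90: heading 240 -> 150
FD 2.7: (4.1,0) -> (1.762,1.35) [heading=150, draw]
RT 120: heading 150 -> 30
RT 150: heading 30 -> 240
FD 1.3: (1.762,1.35) -> (1.112,0.224) [heading=240, draw]
Final: pos=(1.112,0.224), heading=240, 3 segment(s) drawn

Answer: 1.112 0.224 240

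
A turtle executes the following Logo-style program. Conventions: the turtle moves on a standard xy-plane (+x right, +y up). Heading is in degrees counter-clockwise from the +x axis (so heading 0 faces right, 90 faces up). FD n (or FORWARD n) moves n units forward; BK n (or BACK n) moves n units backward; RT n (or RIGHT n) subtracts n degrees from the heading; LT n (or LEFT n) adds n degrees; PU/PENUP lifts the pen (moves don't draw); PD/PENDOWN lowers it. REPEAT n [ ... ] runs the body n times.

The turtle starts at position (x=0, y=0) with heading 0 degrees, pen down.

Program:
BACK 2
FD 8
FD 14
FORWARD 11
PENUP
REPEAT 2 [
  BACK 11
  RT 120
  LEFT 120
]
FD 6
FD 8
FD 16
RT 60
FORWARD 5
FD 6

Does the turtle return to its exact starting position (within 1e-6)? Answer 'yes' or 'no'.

Executing turtle program step by step:
Start: pos=(0,0), heading=0, pen down
BK 2: (0,0) -> (-2,0) [heading=0, draw]
FD 8: (-2,0) -> (6,0) [heading=0, draw]
FD 14: (6,0) -> (20,0) [heading=0, draw]
FD 11: (20,0) -> (31,0) [heading=0, draw]
PU: pen up
REPEAT 2 [
  -- iteration 1/2 --
  BK 11: (31,0) -> (20,0) [heading=0, move]
  RT 120: heading 0 -> 240
  LT 120: heading 240 -> 0
  -- iteration 2/2 --
  BK 11: (20,0) -> (9,0) [heading=0, move]
  RT 120: heading 0 -> 240
  LT 120: heading 240 -> 0
]
FD 6: (9,0) -> (15,0) [heading=0, move]
FD 8: (15,0) -> (23,0) [heading=0, move]
FD 16: (23,0) -> (39,0) [heading=0, move]
RT 60: heading 0 -> 300
FD 5: (39,0) -> (41.5,-4.33) [heading=300, move]
FD 6: (41.5,-4.33) -> (44.5,-9.526) [heading=300, move]
Final: pos=(44.5,-9.526), heading=300, 4 segment(s) drawn

Start position: (0, 0)
Final position: (44.5, -9.526)
Distance = 45.508; >= 1e-6 -> NOT closed

Answer: no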